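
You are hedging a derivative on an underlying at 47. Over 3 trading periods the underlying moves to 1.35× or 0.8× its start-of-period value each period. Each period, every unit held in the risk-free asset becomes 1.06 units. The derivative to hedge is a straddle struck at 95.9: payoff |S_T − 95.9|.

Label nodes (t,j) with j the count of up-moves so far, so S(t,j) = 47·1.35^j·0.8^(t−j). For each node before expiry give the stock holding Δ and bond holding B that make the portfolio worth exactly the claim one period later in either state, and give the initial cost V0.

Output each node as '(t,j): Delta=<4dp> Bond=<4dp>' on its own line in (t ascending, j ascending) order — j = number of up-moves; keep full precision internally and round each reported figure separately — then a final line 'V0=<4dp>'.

(0,0): Delta=-0.6963 Bond=69.7460
(1,0): Delta=-1.0000 Bond=85.3507
(1,1): Delta=-0.4955 Bond=61.1932
(2,0): Delta=-1.0000 Bond=90.4717
(2,1): Delta=-1.0000 Bond=90.4717
(2,2): Delta=-0.1621 Bond=36.3033
V0=37.0209

Under the risk-neutral measure, an up-move has probability p* = (R−d)/(u−d) = 0.4727 and values discount at R = 1.06.
Payoff layer (t=3): V(3,0)=71.8360, V(3,1)=55.2920, V(3,2)=27.3740, V(3,3)=19.7376
(2,0): S=30.0800. Δ = (V_up−V_dn)/(S_up−S_dn) = (55.2920−71.8360)/(40.6080−24.0640) = -1.0000. V = [p*·55.2920 + (1−p*)·71.8360]/1.06 = 60.3917. B = V − Δ·S = 90.4717.
(2,1): S=50.7600. Δ = (V_up−V_dn)/(S_up−S_dn) = (27.3740−55.2920)/(68.5260−40.6080) = -1.0000. V = [p*·27.3740 + (1−p*)·55.2920]/1.06 = 39.7117. B = V − Δ·S = 90.4717.
(2,2): S=85.6575. Δ = (V_up−V_dn)/(S_up−S_dn) = (19.7376−27.3740)/(115.6376−68.5260) = -0.1621. V = [p*·19.7376 + (1−p*)·27.3740]/1.06 = 22.4189. B = V − Δ·S = 36.3033.
(1,0): S=37.6000. Δ = (V_up−V_dn)/(S_up−S_dn) = (39.7117−60.3917)/(50.7600−30.0800) = -1.0000. V = [p*·39.7117 + (1−p*)·60.3917]/1.06 = 47.7507. B = V − Δ·S = 85.3507.
(1,1): S=63.4500. Δ = (V_up−V_dn)/(S_up−S_dn) = (22.4189−39.7117)/(85.6575−50.7600) = -0.4955. V = [p*·22.4189 + (1−p*)·39.7117]/1.06 = 29.7518. B = V − Δ·S = 61.1932.
(0,0): S=47.0000. Δ = (V_up−V_dn)/(S_up−S_dn) = (29.7518−47.7507)/(63.4500−37.6000) = -0.6963. V = [p*·29.7518 + (1−p*)·47.7507]/1.06 = 37.0209. B = V − Δ·S = 69.7460.
Self-financing check: at every node Δ·S+B equals the discounted successor values.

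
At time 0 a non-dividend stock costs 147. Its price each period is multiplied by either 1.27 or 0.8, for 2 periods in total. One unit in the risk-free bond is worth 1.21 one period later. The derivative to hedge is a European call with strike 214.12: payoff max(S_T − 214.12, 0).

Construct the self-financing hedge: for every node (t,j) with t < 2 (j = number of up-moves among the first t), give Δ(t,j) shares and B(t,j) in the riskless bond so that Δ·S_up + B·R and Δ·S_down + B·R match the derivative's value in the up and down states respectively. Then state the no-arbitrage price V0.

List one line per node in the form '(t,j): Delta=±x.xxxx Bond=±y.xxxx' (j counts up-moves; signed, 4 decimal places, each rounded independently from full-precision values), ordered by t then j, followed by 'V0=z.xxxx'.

(0,0): Delta=0.2398 Bond=-23.3017
(1,0): Delta=0.0000 Bond=0.0000
(1,1): Delta=0.2619 Bond=-32.3212
V0=11.9421

Risk-neutral probability p* = (R−d)/(u−d) = (1.21−0.8)/(1.27−0.8) = 0.8723.
At expiry t=2: V(2,0)=0.0000, V(2,1)=0.0000, V(2,2)=22.9763
Node (1,0) S=117.6000: V=(p*·0.0000+(1−p*)·0.0000)/1.21=0.0000; Δ=(0.0000−0.0000)/(149.3520−94.0800)=0.0000; B=V−Δ·S=0.0000
Node (1,1) S=186.6900: V=(p*·22.9763+(1−p*)·0.0000)/1.21=16.5646; Δ=(22.9763−0.0000)/(237.0963−149.3520)=0.2619; B=V−Δ·S=-32.3212
Node (0,0) S=147.0000: V=(p*·16.5646+(1−p*)·0.0000)/1.21=11.9421; Δ=(16.5646−0.0000)/(186.6900−117.6000)=0.2398; B=V−Δ·S=-23.3017
The time-0 hedge costs 11.9421, which is the no-arbitrage price.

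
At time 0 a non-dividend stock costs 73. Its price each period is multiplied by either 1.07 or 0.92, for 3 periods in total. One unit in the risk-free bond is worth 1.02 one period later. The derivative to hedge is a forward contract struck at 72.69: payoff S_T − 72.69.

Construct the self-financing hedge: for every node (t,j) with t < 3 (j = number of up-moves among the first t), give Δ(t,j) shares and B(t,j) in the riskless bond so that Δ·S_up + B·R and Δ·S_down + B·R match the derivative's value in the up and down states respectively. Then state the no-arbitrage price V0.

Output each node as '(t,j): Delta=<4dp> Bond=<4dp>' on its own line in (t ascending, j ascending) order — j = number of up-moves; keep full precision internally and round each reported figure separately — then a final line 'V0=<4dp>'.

No-arbitrage ⇒ martingale measure with p* = (R−d)/(u−d) = 0.6667.
At expiry t=3: V(3,0)=-15.8458, V(3,1)=-6.5777, V(3,2)=4.2015, V(3,3)=16.7381
Node (2,0) S=61.7872: V=(p*·-6.5777+(1−p*)·-15.8458)/1.02=-9.4775; Δ=(-6.5777−-15.8458)/(66.1123−56.8442)=1.0000; B=V−Δ·S=-71.2647
Node (2,1) S=71.8612: V=(p*·4.2015+(1−p*)·-6.5777)/1.02=0.5965; Δ=(4.2015−-6.5777)/(76.8915−66.1123)=1.0000; B=V−Δ·S=-71.2647
Node (2,2) S=83.5777: V=(p*·16.7381+(1−p*)·4.2015)/1.02=12.3130; Δ=(16.7381−4.2015)/(89.4281−76.8915)=1.0000; B=V−Δ·S=-71.2647
Node (1,0) S=67.1600: V=(p*·0.5965+(1−p*)·-9.4775)/1.02=-2.7074; Δ=(0.5965−-9.4775)/(71.8612−61.7872)=1.0000; B=V−Δ·S=-69.8674
Node (1,1) S=78.1100: V=(p*·12.3130+(1−p*)·0.5965)/1.02=8.2426; Δ=(12.3130−0.5965)/(83.5777−71.8612)=1.0000; B=V−Δ·S=-69.8674
Node (0,0) S=73.0000: V=(p*·8.2426+(1−p*)·-2.7074)/1.02=4.5026; Δ=(8.2426−-2.7074)/(78.1100−67.1600)=1.0000; B=V−Δ·S=-68.4974
Root portfolio cost Δ·73+B reproduces V0=4.5026.

(0,0): Delta=1.0000 Bond=-68.4974
(1,0): Delta=1.0000 Bond=-69.8674
(1,1): Delta=1.0000 Bond=-69.8674
(2,0): Delta=1.0000 Bond=-71.2647
(2,1): Delta=1.0000 Bond=-71.2647
(2,2): Delta=1.0000 Bond=-71.2647
V0=4.5026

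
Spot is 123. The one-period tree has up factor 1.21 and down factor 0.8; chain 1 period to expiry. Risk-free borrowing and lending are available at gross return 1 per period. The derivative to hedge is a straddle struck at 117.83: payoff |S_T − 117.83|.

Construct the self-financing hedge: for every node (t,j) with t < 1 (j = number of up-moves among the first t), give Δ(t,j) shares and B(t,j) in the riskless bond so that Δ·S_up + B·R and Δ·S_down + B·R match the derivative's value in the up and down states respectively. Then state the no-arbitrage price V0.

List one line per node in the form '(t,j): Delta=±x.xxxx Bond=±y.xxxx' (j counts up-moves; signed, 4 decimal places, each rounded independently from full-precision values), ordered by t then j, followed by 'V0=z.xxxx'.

Under the risk-neutral measure, an up-move has probability p* = (R−d)/(u−d) = 0.4878 and values discount at R = 1.
Terminal payoffs: V(1,0)=19.4300, V(1,1)=31.0000
  t=0,j=0: stock 123.0000 → up 148.8300 (V=31.0000), down 98.4000 (V=19.4300). Price 25.0739; hedge Δ=0.2294, bond B=-3.1456.
Each (Δ,B) replicates both successor values, so the strategy is self-financing and V0 is arbitrage-free.

(0,0): Delta=0.2294 Bond=-3.1456
V0=25.0739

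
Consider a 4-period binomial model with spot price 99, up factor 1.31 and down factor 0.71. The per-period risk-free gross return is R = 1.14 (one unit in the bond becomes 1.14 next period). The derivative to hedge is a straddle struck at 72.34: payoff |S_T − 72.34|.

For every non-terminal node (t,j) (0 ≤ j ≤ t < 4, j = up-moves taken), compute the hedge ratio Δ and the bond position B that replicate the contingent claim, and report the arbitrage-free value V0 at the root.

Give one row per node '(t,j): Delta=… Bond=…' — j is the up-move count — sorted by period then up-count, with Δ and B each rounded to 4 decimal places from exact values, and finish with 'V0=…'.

(0,0): Delta=0.8873 Bond=-29.3151
(1,0): Delta=0.5536 Bond=-9.9596
(1,1): Delta=0.9588 Bond=-42.6939
(2,0): Delta=-0.4414 Bond=38.3008
(2,1): Delta=0.7668 Bond=-30.9850
(2,2): Delta=1.0000 Bond=-55.6633
(3,0): Delta=-1.0000 Bond=63.4561
(3,1): Delta=-0.3217 Bond=35.8377
(3,2): Delta=1.0000 Bond=-63.4561
(3,3): Delta=1.0000 Bond=-63.4561
V0=58.5305

No-arbitrage ⇒ martingale measure with p* = (R−d)/(u−d) = 0.7167.
At expiry t=4: V(4,0)=47.1824, V(4,1)=25.9225, V(4,2)=13.3035, V(4,3)=85.6783, V(4,4)=219.2149
Node (3,0) S=35.4332: V=(p*·25.9225+(1−p*)·47.1824)/1.14=28.0230; Δ=(25.9225−47.1824)/(46.4175−25.1576)=-1.0000; B=V−Δ·S=63.4561
Node (3,1) S=65.3767: V=(p*·13.3035+(1−p*)·25.9225)/1.14=14.8061; Δ=(13.3035−25.9225)/(85.6435−46.4175)=-0.3217; B=V−Δ·S=35.8377
Node (3,2) S=120.6247: V=(p*·85.6783+(1−p*)·13.3035)/1.14=57.1685; Δ=(85.6783−13.3035)/(158.0183−85.6435)=1.0000; B=V−Δ·S=-63.4561
Node (3,3) S=222.5610: V=(p*·219.2149+(1−p*)·85.6783)/1.14=159.1049; Δ=(219.2149−85.6783)/(291.5549−158.0183)=1.0000; B=V−Δ·S=-63.4561
Node (2,0) S=49.9059: V=(p*·14.8061+(1−p*)·28.0230)/1.14=16.2727; Δ=(14.8061−28.0230)/(65.3767−35.4332)=-0.4414; B=V−Δ·S=38.3008
Node (2,1) S=92.0799: V=(p*·57.1685+(1−p*)·14.8061)/1.14=39.6191; Δ=(57.1685−14.8061)/(120.6247−65.3767)=0.7668; B=V−Δ·S=-30.9850
Node (2,2) S=169.8939: V=(p*·159.1049+(1−p*)·57.1685)/1.14=114.2306; Δ=(159.1049−57.1685)/(222.5610−120.6247)=1.0000; B=V−Δ·S=-55.6633
Node (1,0) S=70.2900: V=(p*·39.6191+(1−p*)·16.2727)/1.14=28.9511; Δ=(39.6191−16.2727)/(92.0799−49.9059)=0.5536; B=V−Δ·S=-9.9596
Node (1,1) S=129.6900: V=(p*·114.2306+(1−p*)·39.6191)/1.14=81.6585; Δ=(114.2306−39.6191)/(169.8939−92.0799)=0.9588; B=V−Δ·S=-42.6939
Node (0,0) S=99.0000: V=(p*·81.6585+(1−p*)·28.9511)/1.14=58.5305; Δ=(81.6585−28.9511)/(129.6900−70.2900)=0.8873; B=V−Δ·S=-29.3151
The time-0 hedge costs 58.5305, which is the no-arbitrage price.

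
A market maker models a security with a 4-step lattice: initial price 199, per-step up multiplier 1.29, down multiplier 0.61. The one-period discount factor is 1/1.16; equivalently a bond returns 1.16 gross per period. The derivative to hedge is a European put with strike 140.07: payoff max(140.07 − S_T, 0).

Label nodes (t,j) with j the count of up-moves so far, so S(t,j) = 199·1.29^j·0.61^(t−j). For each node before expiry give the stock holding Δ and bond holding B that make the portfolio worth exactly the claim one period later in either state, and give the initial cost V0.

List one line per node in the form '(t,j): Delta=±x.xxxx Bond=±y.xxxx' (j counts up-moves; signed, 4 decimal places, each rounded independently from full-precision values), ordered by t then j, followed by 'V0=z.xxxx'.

Under the risk-neutral measure, an up-move has probability p* = (R−d)/(u−d) = 0.8088 and values discount at R = 1.16.
Payoff layer (t=4): V(4,0)=112.5168, V(4,1)=81.8017, V(4,2)=16.8469, V(4,3)=0.0000, V(4,4)=0.0000
(3,0): S=45.1692. Δ = (V_up−V_dn)/(S_up−S_dn) = (81.8017−112.5168)/(58.2683−27.5532) = -1.0000. V = [p*·81.8017 + (1−p*)·112.5168]/1.16 = 75.5808. B = V − Δ·S = 120.7500.
(3,1): S=95.5218. Δ = (V_up−V_dn)/(S_up−S_dn) = (16.8469−81.8017)/(123.2231−58.2683) = -1.0000. V = [p*·16.8469 + (1−p*)·81.8017]/1.16 = 25.2282. B = V − Δ·S = 120.7500.
(3,2): S=202.0051. Δ = (V_up−V_dn)/(S_up−S_dn) = (0.0000−16.8469)/(260.5866−123.2231) = -0.1226. V = [p*·0.0000 + (1−p*)·16.8469]/1.16 = 2.7765. B = V − Δ·S = 27.5513.
(3,3): S=427.1911. Δ = (V_up−V_dn)/(S_up−S_dn) = (0.0000−0.0000)/(551.0765−260.5866) = 0.0000. V = [p*·0.0000 + (1−p*)·0.0000]/1.16 = 0.0000. B = V − Δ·S = 0.0000.
(2,0): S=74.0479. Δ = (V_up−V_dn)/(S_up−S_dn) = (25.2282−75.5808)/(95.5218−45.1692) = -1.0000. V = [p*·25.2282 + (1−p*)·75.5808]/1.16 = 30.0469. B = V − Δ·S = 104.0948.
(2,1): S=156.5931. Δ = (V_up−V_dn)/(S_up−S_dn) = (2.7765−25.2282)/(202.0051−95.5218) = -0.2108. V = [p*·2.7765 + (1−p*)·25.2282]/1.16 = 6.0937. B = V − Δ·S = 39.1110.
(2,2): S=331.1559. Δ = (V_up−V_dn)/(S_up−S_dn) = (0.0000−2.7765)/(427.1911−202.0051) = -0.0123. V = [p*·0.0000 + (1−p*)·2.7765]/1.16 = 0.4576. B = V − Δ·S = 4.5407.
(1,0): S=121.3900. Δ = (V_up−V_dn)/(S_up−S_dn) = (6.0937−30.0469)/(156.5931−74.0479) = -0.2902. V = [p*·6.0937 + (1−p*)·30.0469]/1.16 = 9.2009. B = V − Δ·S = 44.4262.
(1,1): S=256.7100. Δ = (V_up−V_dn)/(S_up−S_dn) = (0.4576−6.0937)/(331.1559−156.5931) = -0.0323. V = [p*·0.4576 + (1−p*)·6.0937]/1.16 = 1.3233. B = V − Δ·S = 9.6118.
(0,0): S=199.0000. Δ = (V_up−V_dn)/(S_up−S_dn) = (1.3233−9.2009)/(256.7100−121.3900) = -0.0582. V = [p*·1.3233 + (1−p*)·9.2009]/1.16 = 2.4391. B = V − Δ·S = 14.0237.
Root portfolio cost Δ·199+B reproduces V0=2.4391.

(0,0): Delta=-0.0582 Bond=14.0237
(1,0): Delta=-0.2902 Bond=44.4262
(1,1): Delta=-0.0323 Bond=9.6118
(2,0): Delta=-1.0000 Bond=104.0948
(2,1): Delta=-0.2108 Bond=39.1110
(2,2): Delta=-0.0123 Bond=4.5407
(3,0): Delta=-1.0000 Bond=120.7500
(3,1): Delta=-1.0000 Bond=120.7500
(3,2): Delta=-0.1226 Bond=27.5513
(3,3): Delta=0.0000 Bond=0.0000
V0=2.4391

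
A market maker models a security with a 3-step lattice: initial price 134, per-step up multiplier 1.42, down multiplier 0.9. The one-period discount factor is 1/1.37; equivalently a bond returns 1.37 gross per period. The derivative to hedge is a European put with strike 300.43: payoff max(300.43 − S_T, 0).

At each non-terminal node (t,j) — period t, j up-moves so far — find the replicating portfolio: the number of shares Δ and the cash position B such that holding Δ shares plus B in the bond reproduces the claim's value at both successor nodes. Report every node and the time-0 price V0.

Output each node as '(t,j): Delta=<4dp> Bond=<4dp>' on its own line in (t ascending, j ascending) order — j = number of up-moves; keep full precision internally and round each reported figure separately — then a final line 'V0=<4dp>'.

The replicating-portfolio and risk-neutral prices coincide; use p* = (1.37−0.9)/(1.42−0.9) = 0.9038 for the latter.
At expiry t=3: V(3,0)=202.7440, V(3,1)=146.3032, V(3,2)=57.2522, V(3,3)=0.0000
Node (2,0) S=108.5400: V=(p*·146.3032+(1−p*)·202.7440)/1.37=110.7520; Δ=(146.3032−202.7440)/(154.1268−97.6860)=-1.0000; B=V−Δ·S=219.2920
Node (2,1) S=171.2520: V=(p*·57.2522+(1−p*)·146.3032)/1.37=48.0400; Δ=(57.2522−146.3032)/(243.1778−154.1268)=-1.0000; B=V−Δ·S=219.2920
Node (2,2) S=270.1976: V=(p*·0.0000+(1−p*)·57.2522)/1.37=4.0183; Δ=(0.0000−57.2522)/(383.6806−243.1778)=-0.4075; B=V−Δ·S=114.1186
Node (1,0) S=120.6000: V=(p*·48.0400+(1−p*)·110.7520)/1.37=39.4671; Δ=(48.0400−110.7520)/(171.2520−108.5400)=-1.0000; B=V−Δ·S=160.0671
Node (1,1) S=190.2800: V=(p*·4.0183+(1−p*)·48.0400)/1.37=6.0227; Δ=(4.0183−48.0400)/(270.1976−171.2520)=-0.4449; B=V−Δ·S=90.6798
Node (0,0) S=134.0000: V=(p*·6.0227+(1−p*)·39.4671)/1.37=6.7434; Δ=(6.0227−39.4671)/(190.2800−120.6000)=-0.4800; B=V−Δ·S=71.0596
Root portfolio cost Δ·134+B reproduces V0=6.7434.

(0,0): Delta=-0.4800 Bond=71.0596
(1,0): Delta=-1.0000 Bond=160.0671
(1,1): Delta=-0.4449 Bond=90.6798
(2,0): Delta=-1.0000 Bond=219.2920
(2,1): Delta=-1.0000 Bond=219.2920
(2,2): Delta=-0.4075 Bond=114.1186
V0=6.7434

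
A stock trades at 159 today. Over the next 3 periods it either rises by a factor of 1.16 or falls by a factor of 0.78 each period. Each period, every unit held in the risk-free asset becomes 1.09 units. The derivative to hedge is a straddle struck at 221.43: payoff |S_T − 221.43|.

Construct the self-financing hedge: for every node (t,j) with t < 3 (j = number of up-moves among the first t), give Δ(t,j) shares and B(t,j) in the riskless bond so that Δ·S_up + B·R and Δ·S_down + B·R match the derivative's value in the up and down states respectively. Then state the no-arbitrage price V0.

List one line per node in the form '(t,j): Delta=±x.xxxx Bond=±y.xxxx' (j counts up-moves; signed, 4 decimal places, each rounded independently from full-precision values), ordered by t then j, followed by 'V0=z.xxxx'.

Since d<R<u, set p* = (R−d)/(u−d) = 0.8158; price each node as the discounted p*-expectation of its children.
Terminal payoffs: V(3,0)=145.9762, V(3,1)=109.2167, V(3,2)=54.5487, V(3,3)=26.7525
  t=2,j=0: stock 96.7356 → up 112.2133 (V=109.2167), down 75.4538 (V=145.9762). Price 106.4112; hedge Δ=-1.0000, bond B=203.1468.
  t=2,j=1: stock 143.8632 → up 166.8813 (V=54.5487), down 112.2133 (V=109.2167). Price 59.2836; hedge Δ=-1.0000, bond B=203.1468.
  t=2,j=2: stock 213.9504 → up 248.1825 (V=26.7525), down 166.8813 (V=54.5487). Price 29.2411; hedge Δ=-0.3419, bond B=102.3891.
  t=1,j=0: stock 124.0200 → up 143.8632 (V=59.2836), down 96.7356 (V=106.4112). Price 62.3532; hedge Δ=-1.0000, bond B=186.3732.
  t=1,j=1: stock 184.4400 → up 213.9504 (V=29.2411), down 143.8632 (V=59.2836). Price 31.9039; hedge Δ=-0.4286, bond B=110.9630.
  t=0,j=0: stock 159.0000 → up 184.4400 (V=31.9039), down 124.0200 (V=62.3532). Price 34.4156; hedge Δ=-0.5040, bond B=114.5453.
Check: Δ(0,0)·S0 + B(0,0) = 34.4156 = V0.

(0,0): Delta=-0.5040 Bond=114.5453
(1,0): Delta=-1.0000 Bond=186.3732
(1,1): Delta=-0.4286 Bond=110.9630
(2,0): Delta=-1.0000 Bond=203.1468
(2,1): Delta=-1.0000 Bond=203.1468
(2,2): Delta=-0.3419 Bond=102.3891
V0=34.4156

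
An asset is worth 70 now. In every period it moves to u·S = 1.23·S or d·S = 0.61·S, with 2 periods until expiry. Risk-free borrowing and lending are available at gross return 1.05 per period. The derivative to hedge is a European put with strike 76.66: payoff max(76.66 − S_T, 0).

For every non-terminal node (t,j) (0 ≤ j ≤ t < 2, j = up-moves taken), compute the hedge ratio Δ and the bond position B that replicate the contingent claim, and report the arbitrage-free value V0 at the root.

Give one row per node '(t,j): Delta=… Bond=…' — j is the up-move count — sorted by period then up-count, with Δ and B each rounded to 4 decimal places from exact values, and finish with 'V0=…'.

No-arbitrage ⇒ martingale measure with p* = (R−d)/(u−d) = 0.7097.
Payoff layer (t=2): V(2,0)=50.6130, V(2,1)=24.1390, V(2,2)=0.0000
Node (1,0) S=42.7000: V=(p*·24.1390+(1−p*)·50.6130)/1.05=30.3095; Δ=(24.1390−50.6130)/(52.5210−26.0470)=-1.0000; B=V−Δ·S=73.0095
Node (1,1) S=86.1000: V=(p*·0.0000+(1−p*)·24.1390)/1.05=6.6744; Δ=(0.0000−24.1390)/(105.9030−52.5210)=-0.4522; B=V−Δ·S=45.6082
Node (0,0) S=70.0000: V=(p*·6.6744+(1−p*)·30.3095)/1.05=12.8916; Δ=(6.6744−30.3095)/(86.1000−42.7000)=-0.5446; B=V−Δ·S=51.0128
The time-0 hedge costs 12.8916, which is the no-arbitrage price.

(0,0): Delta=-0.5446 Bond=51.0128
(1,0): Delta=-1.0000 Bond=73.0095
(1,1): Delta=-0.4522 Bond=45.6082
V0=12.8916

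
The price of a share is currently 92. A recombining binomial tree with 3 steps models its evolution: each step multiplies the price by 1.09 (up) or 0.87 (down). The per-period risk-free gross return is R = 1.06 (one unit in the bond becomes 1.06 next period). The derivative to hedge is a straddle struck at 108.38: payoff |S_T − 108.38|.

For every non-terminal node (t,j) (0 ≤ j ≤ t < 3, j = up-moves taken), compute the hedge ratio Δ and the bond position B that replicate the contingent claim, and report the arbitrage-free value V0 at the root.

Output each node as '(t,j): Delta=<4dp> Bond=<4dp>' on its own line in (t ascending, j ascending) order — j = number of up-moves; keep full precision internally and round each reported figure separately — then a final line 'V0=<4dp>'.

Under the risk-neutral measure, an up-move has probability p* = (R−d)/(u−d) = 0.8636 and values discount at R = 1.06.
Terminal payoffs: V(3,0)=47.7977, V(3,1)=32.4781, V(3,2)=13.2845, V(3,3)=10.7627
(2,0): S=69.6348. Δ = (V_up−V_dn)/(S_up−S_dn) = (32.4781−47.7977)/(75.9019−60.5823) = -1.0000. V = [p*·32.4781 + (1−p*)·47.7977]/1.06 = 32.6105. B = V − Δ·S = 102.2453.
(2,1): S=87.2436. Δ = (V_up−V_dn)/(S_up−S_dn) = (13.2845−32.4781)/(95.0955−75.9019) = -1.0000. V = [p*·13.2845 + (1−p*)·32.4781]/1.06 = 15.0017. B = V − Δ·S = 102.2453.
(2,2): S=109.3052. Δ = (V_up−V_dn)/(S_up−S_dn) = (10.7627−13.2845)/(119.1427−95.0955) = -0.1049. V = [p*·10.7627 + (1−p*)·13.2845]/1.06 = 10.4779. B = V − Δ·S = 21.9406.
(1,0): S=80.0400. Δ = (V_up−V_dn)/(S_up−S_dn) = (15.0017−32.6105)/(87.2436−69.6348) = -1.0000. V = [p*·15.0017 + (1−p*)·32.6105]/1.06 = 16.4178. B = V − Δ·S = 96.4578.
(1,1): S=100.2800. Δ = (V_up−V_dn)/(S_up−S_dn) = (10.4779−15.0017)/(109.3052−87.2436) = -0.2051. V = [p*·10.4779 + (1−p*)·15.0017]/1.06 = 10.4668. B = V − Δ·S = 31.0295.
(0,0): S=92.0000. Δ = (V_up−V_dn)/(S_up−S_dn) = (10.4668−16.4178)/(100.2800−80.0400) = -0.2940. V = [p*·10.4668 + (1−p*)·16.4178]/1.06 = 10.6399. B = V − Δ·S = 37.6901.
Root portfolio cost Δ·92+B reproduces V0=10.6399.

(0,0): Delta=-0.2940 Bond=37.6901
(1,0): Delta=-1.0000 Bond=96.4578
(1,1): Delta=-0.2051 Bond=31.0295
(2,0): Delta=-1.0000 Bond=102.2453
(2,1): Delta=-1.0000 Bond=102.2453
(2,2): Delta=-0.1049 Bond=21.9406
V0=10.6399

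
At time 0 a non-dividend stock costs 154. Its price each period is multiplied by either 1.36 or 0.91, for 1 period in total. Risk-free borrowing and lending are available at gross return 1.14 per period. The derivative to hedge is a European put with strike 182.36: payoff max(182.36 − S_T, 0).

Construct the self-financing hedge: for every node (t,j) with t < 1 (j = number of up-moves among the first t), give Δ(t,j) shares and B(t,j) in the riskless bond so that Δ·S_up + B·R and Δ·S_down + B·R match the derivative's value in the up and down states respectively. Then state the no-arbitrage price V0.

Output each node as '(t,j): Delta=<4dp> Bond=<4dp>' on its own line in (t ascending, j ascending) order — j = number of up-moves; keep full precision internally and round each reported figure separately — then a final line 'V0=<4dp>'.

(0,0): Delta=-0.6092 Bond=111.9283
V0=18.1060

Risk-neutral probability p* = (R−d)/(u−d) = (1.14−0.91)/(1.36−0.91) = 0.5111.
Terminal payoffs: V(1,0)=42.2200, V(1,1)=0.0000
Node (0,0) S=154.0000: V=(p*·0.0000+(1−p*)·42.2200)/1.14=18.1060; Δ=(0.0000−42.2200)/(209.4400−140.1400)=-0.6092; B=V−Δ·S=111.9283
Check: Δ(0,0)·S0 + B(0,0) = 18.1060 = V0.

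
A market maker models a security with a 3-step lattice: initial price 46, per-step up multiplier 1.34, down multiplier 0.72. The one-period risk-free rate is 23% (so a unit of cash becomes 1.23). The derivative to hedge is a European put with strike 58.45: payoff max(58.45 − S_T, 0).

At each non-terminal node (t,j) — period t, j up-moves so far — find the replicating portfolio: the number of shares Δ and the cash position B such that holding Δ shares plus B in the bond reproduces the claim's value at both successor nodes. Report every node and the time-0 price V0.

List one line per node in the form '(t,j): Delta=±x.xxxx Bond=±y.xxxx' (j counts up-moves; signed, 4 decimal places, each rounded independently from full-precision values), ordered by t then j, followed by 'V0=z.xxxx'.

(0,0): Delta=-0.1900 Bond=9.9710
(1,0): Delta=-0.9668 Bond=37.9902
(1,1): Delta=-0.1000 Bond=6.7155
(2,0): Delta=-1.0000 Bond=47.5203
(2,1): Delta=-0.9629 Bond=46.5570
(2,2): Delta=0.0000 Bond=0.0000
V0=1.2299

The replicating-portfolio and risk-neutral prices coincide; use p* = (1.23−0.72)/(1.34−0.72) = 0.8226 for the latter.
Terminal values V(3,·): V(3,0)=41.2806, V(3,1)=26.4958, V(3,2)=0.0000, V(3,3)=0.0000
  t=2,j=0: stock 23.8464 → up 31.9542 (V=26.4958), down 17.1694 (V=41.2806). Price 23.6739; hedge Δ=-1.0000, bond B=47.5203.
  t=2,j=1: stock 44.3808 → up 59.4703 (V=0.0000), down 31.9542 (V=26.4958). Price 3.8218; hedge Δ=-0.9629, bond B=46.5570.
  t=2,j=2: stock 82.5976 → up 110.6808 (V=0.0000), down 59.4703 (V=0.0000). Price 0.0000; hedge Δ=0.0000, bond B=0.0000.
  t=1,j=0: stock 33.1200 → up 44.3808 (V=3.8218), down 23.8464 (V=23.6739). Price 5.9707; hedge Δ=-0.9668, bond B=37.9902.
  t=1,j=1: stock 61.6400 → up 82.5976 (V=0.0000), down 44.3808 (V=3.8218). Price 0.5513; hedge Δ=-0.1000, bond B=6.7155.
  t=0,j=0: stock 46.0000 → up 61.6400 (V=0.5513), down 33.1200 (V=5.9707). Price 1.2299; hedge Δ=-0.1900, bond B=9.9710.
Check: Δ(0,0)·S0 + B(0,0) = 1.2299 = V0.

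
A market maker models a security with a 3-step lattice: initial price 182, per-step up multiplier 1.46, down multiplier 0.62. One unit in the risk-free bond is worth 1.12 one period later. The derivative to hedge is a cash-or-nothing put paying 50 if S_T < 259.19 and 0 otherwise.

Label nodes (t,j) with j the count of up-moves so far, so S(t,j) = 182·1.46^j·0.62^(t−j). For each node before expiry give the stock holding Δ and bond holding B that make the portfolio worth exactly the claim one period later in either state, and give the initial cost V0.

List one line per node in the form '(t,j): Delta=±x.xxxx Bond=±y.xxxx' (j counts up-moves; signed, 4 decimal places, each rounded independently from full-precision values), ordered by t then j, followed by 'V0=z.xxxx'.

(0,0): Delta=-0.0924 Bond=44.8960
(1,0): Delta=0.0000 Bond=39.8597
(1,1): Delta=-0.1191 Bond=57.3717
(2,0): Delta=0.0000 Bond=44.6429
(2,1): Delta=0.0000 Bond=44.6429
(2,2): Delta=-0.1534 Bond=77.5935
V0=28.0834

Risk-neutral probability p* = (R−d)/(u−d) = (1.12−0.62)/(1.46−0.62) = 0.5952.
Payoff layer (t=3): V(3,0)=50.0000, V(3,1)=50.0000, V(3,2)=50.0000, V(3,3)=0.0000
  t=2,j=0: stock 69.9608 → up 102.1428 (V=50.0000), down 43.3757 (V=50.0000). Price 44.6429; hedge Δ=0.0000, bond B=44.6429.
  t=2,j=1: stock 164.7464 → up 240.5297 (V=50.0000), down 102.1428 (V=50.0000). Price 44.6429; hedge Δ=0.0000, bond B=44.6429.
  t=2,j=2: stock 387.9512 → up 566.4088 (V=0.0000), down 240.5297 (V=50.0000). Price 18.0697; hedge Δ=-0.1534, bond B=77.5935.
  t=1,j=0: stock 112.8400 → up 164.7464 (V=44.6429), down 69.9608 (V=44.6429). Price 39.8597; hedge Δ=0.0000, bond B=39.8597.
  t=1,j=1: stock 265.7200 → up 387.9512 (V=18.0697), down 164.7464 (V=44.6429). Price 25.7371; hedge Δ=-0.1191, bond B=57.3717.
  t=0,j=0: stock 182.0000 → up 265.7200 (V=25.7371), down 112.8400 (V=39.8597). Price 28.0834; hedge Δ=-0.0924, bond B=44.8960.
Each (Δ,B) replicates both successor values, so the strategy is self-financing and V0 is arbitrage-free.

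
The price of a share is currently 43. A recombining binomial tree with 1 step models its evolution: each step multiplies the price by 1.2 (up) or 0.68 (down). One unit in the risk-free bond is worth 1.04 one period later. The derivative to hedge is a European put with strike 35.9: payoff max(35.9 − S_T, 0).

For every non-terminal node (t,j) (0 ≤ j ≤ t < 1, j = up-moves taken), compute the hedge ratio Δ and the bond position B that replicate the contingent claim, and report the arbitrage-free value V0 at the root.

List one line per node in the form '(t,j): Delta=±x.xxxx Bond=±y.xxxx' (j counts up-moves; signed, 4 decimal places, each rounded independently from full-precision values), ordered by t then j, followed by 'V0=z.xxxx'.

(0,0): Delta=-0.2979 Bond=14.7781
V0=1.9704

Under the risk-neutral measure, an up-move has probability p* = (R−d)/(u−d) = 0.6923 and values discount at R = 1.04.
At expiry t=1: V(1,0)=6.6600, V(1,1)=0.0000
(0,0): S=43.0000. Δ = (V_up−V_dn)/(S_up−S_dn) = (0.0000−6.6600)/(51.6000−29.2400) = -0.2979. V = [p*·0.0000 + (1−p*)·6.6600]/1.04 = 1.9704. B = V − Δ·S = 14.7781.
Root portfolio cost Δ·43+B reproduces V0=1.9704.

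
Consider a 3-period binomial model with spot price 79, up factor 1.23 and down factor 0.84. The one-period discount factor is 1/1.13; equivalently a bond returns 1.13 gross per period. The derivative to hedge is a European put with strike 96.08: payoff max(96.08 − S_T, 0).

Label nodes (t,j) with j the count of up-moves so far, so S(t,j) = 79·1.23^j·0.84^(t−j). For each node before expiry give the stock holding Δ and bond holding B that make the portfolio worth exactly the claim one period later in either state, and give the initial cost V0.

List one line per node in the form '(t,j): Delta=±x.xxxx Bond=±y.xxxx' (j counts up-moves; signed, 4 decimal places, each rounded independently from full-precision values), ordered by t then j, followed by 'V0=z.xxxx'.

Risk-neutral probability p* = (R−d)/(u−d) = (1.13−0.84)/(1.23−0.84) = 0.7436.
Terminal payoffs: V(3,0)=49.2564, V(3,1)=27.5168, V(3,2)=0.0000, V(3,3)=0.0000
Node (2,0) S=55.7424: V=(p*·27.5168+(1−p*)·49.2564)/1.13=29.2841; Δ=(27.5168−49.2564)/(68.5632−46.8236)=-1.0000; B=V−Δ·S=85.0265
Node (2,1) S=81.6228: V=(p*·0.0000+(1−p*)·27.5168)/1.13=6.2439; Δ=(0.0000−27.5168)/(100.3960−68.5632)=-0.8644; B=V−Δ·S=76.7999
Node (2,2) S=119.5191: V=(p*·0.0000+(1−p*)·0.0000)/1.13=0.0000; Δ=(0.0000−0.0000)/(147.0085−100.3960)=0.0000; B=V−Δ·S=0.0000
Node (1,0) S=66.3600: V=(p*·6.2439+(1−p*)·29.2841)/1.13=10.7537; Δ=(6.2439−29.2841)/(81.6228−55.7424)=-0.8903; B=V−Δ·S=69.8312
Node (1,1) S=97.1700: V=(p*·0.0000+(1−p*)·6.2439)/1.13=1.4168; Δ=(0.0000−6.2439)/(119.5191−81.6228)=-0.1648; B=V−Δ·S=17.4268
Node (0,0) S=79.0000: V=(p*·1.4168+(1−p*)·10.7537)/1.13=3.3725; Δ=(1.4168−10.7537)/(97.1700−66.3600)=-0.3030; B=V−Δ·S=27.3131
Check: Δ(0,0)·S0 + B(0,0) = 3.3725 = V0.

(0,0): Delta=-0.3030 Bond=27.3131
(1,0): Delta=-0.8903 Bond=69.8312
(1,1): Delta=-0.1648 Bond=17.4268
(2,0): Delta=-1.0000 Bond=85.0265
(2,1): Delta=-0.8644 Bond=76.7999
(2,2): Delta=0.0000 Bond=0.0000
V0=3.3725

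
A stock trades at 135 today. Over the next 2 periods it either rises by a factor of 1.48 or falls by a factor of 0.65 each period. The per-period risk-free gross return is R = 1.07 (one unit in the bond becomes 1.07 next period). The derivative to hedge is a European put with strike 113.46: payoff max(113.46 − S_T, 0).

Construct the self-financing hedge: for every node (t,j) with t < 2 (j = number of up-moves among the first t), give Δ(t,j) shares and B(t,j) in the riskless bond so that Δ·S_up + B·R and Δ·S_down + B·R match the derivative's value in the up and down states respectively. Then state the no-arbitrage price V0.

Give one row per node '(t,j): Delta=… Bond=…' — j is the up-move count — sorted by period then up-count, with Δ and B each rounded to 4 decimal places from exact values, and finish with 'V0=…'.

(0,0): Delta=-0.2325 Bond=43.4084
(1,0): Delta=-0.7747 Bond=94.0269
(1,1): Delta=0.0000 Bond=0.0000
V0=12.0253

Under the risk-neutral measure, an up-move has probability p* = (R−d)/(u−d) = 0.5060 and values discount at R = 1.07.
At expiry t=2: V(2,0)=56.4225, V(2,1)=0.0000, V(2,2)=0.0000
Node (1,0) S=87.7500: V=(p*·0.0000+(1−p*)·56.4225)/1.07=26.0480; Δ=(0.0000−56.4225)/(129.8700−57.0375)=-0.7747; B=V−Δ·S=94.0269
Node (1,1) S=199.8000: V=(p*·0.0000+(1−p*)·0.0000)/1.07=0.0000; Δ=(0.0000−0.0000)/(295.7040−129.8700)=0.0000; B=V−Δ·S=0.0000
Node (0,0) S=135.0000: V=(p*·0.0000+(1−p*)·26.0480)/1.07=12.0253; Δ=(0.0000−26.0480)/(199.8000−87.7500)=-0.2325; B=V−Δ·S=43.4084
Root portfolio cost Δ·135+B reproduces V0=12.0253.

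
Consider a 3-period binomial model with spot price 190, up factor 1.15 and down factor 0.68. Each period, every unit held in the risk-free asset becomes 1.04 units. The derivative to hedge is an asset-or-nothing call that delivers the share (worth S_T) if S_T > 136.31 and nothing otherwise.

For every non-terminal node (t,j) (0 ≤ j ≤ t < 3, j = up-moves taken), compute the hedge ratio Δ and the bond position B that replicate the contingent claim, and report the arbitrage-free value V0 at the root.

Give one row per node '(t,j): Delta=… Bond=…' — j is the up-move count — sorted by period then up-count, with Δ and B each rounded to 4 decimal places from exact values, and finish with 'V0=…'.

Since d<R<u, set p* = (R−d)/(u−d) = 0.7660; price each node as the discounted p*-expectation of its children.
Terminal payoffs: V(3,0)=0.0000, V(3,1)=0.0000, V(3,2)=170.8670, V(3,3)=288.9662
  t=2,j=0: stock 87.8560 → up 101.0344 (V=0.0000), down 59.7421 (V=0.0000). Price 0.0000; hedge Δ=0.0000, bond B=0.0000.
  t=2,j=1: stock 148.5800 → up 170.8670 (V=170.8670), down 101.0344 (V=0.0000). Price 125.8431; hedge Δ=2.4468, bond B=-237.7037.
  t=2,j=2: stock 251.2750 → up 288.9662 (V=288.9662), down 170.8670 (V=170.8670). Price 251.2750; hedge Δ=1.0000, bond B=0.0000.
  t=1,j=0: stock 129.2000 → up 148.5800 (V=125.8431), down 87.8560 (V=0.0000). Price 92.6832; hedge Δ=2.0724, bond B=-175.0682.
  t=1,j=1: stock 218.5000 → up 251.2750 (V=251.2750), down 148.5800 (V=125.8431). Price 213.3833; hedge Δ=1.2214, bond B=-53.4931.
  t=0,j=0: stock 190.0000 → up 218.5000 (V=213.3833), down 129.2000 (V=92.6832). Price 178.0138; hedge Δ=1.3516, bond B=-78.7950.
Check: Δ(0,0)·S0 + B(0,0) = 178.0138 = V0.

(0,0): Delta=1.3516 Bond=-78.7950
(1,0): Delta=2.0724 Bond=-175.0682
(1,1): Delta=1.2214 Bond=-53.4931
(2,0): Delta=0.0000 Bond=0.0000
(2,1): Delta=2.4468 Bond=-237.7037
(2,2): Delta=1.0000 Bond=0.0000
V0=178.0138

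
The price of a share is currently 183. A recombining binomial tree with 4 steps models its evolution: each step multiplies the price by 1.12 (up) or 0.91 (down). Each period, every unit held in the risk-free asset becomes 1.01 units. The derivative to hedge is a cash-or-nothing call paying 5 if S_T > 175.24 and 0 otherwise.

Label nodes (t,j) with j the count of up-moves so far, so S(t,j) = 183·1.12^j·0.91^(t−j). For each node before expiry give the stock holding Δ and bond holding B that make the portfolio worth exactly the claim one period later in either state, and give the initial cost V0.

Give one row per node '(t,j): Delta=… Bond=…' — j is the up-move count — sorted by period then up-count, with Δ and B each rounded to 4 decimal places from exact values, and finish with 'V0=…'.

(0,0): Delta=0.0495 Bond=-5.9302
(1,0): Delta=0.0699 Bond=-9.3904
(1,1): Delta=0.0312 Bond=-2.2486
(2,0): Delta=0.0741 Bond=-10.1142
(2,1): Delta=0.0662 Bond=-8.7915
(2,2): Delta=0.0000 Bond=4.9015
(3,0): Delta=0.0000 Bond=0.0000
(3,1): Delta=0.1403 Bond=-21.4521
(3,2): Delta=0.0000 Bond=4.9505
(3,3): Delta=0.0000 Bond=4.9505
V0=3.1278

Since d<R<u, set p* = (R−d)/(u−d) = 0.4762; price each node as the discounted p*-expectation of its children.
Payoff layer (t=4): V(4,0)=0.0000, V(4,1)=0.0000, V(4,2)=5.0000, V(4,3)=5.0000, V(4,4)=5.0000
  t=3,j=0: stock 137.9035 → up 154.4519 (V=0.0000), down 125.4922 (V=0.0000). Price 0.0000; hedge Δ=0.0000, bond B=0.0000.
  t=3,j=1: stock 169.7274 → up 190.0947 (V=5.0000), down 154.4519 (V=0.0000). Price 2.3574; hedge Δ=0.1403, bond B=-21.4521.
  t=3,j=2: stock 208.8952 → up 233.9627 (V=5.0000), down 190.0947 (V=5.0000). Price 4.9505; hedge Δ=0.0000, bond B=4.9505.
  t=3,j=3: stock 257.1018 → up 287.9540 (V=5.0000), down 233.9627 (V=5.0000). Price 4.9505; hedge Δ=0.0000, bond B=4.9505.
  t=2,j=0: stock 151.5423 → up 169.7274 (V=2.3574), down 137.9035 (V=0.0000). Price 1.1114; hedge Δ=0.0741, bond B=-10.1142.
  t=2,j=1: stock 186.5136 → up 208.8952 (V=4.9505), down 169.7274 (V=2.3574). Price 3.5566; hedge Δ=0.0662, bond B=-8.7915.
  t=2,j=2: stock 229.5552 → up 257.1018 (V=4.9505), down 208.8952 (V=4.9505). Price 4.9015; hedge Δ=0.0000, bond B=4.9015.
  t=1,j=0: stock 166.5300 → up 186.5136 (V=3.5566), down 151.5423 (V=1.1114). Price 2.2533; hedge Δ=0.0699, bond B=-9.3904.
  t=1,j=1: stock 204.9600 → up 229.5552 (V=4.9015), down 186.5136 (V=3.5566). Price 4.1555; hedge Δ=0.0312, bond B=-2.2486.
  t=0,j=0: stock 183.0000 → up 204.9600 (V=4.1555), down 166.5300 (V=2.2533). Price 3.1278; hedge Δ=0.0495, bond B=-5.9302.
Each (Δ,B) replicates both successor values, so the strategy is self-financing and V0 is arbitrage-free.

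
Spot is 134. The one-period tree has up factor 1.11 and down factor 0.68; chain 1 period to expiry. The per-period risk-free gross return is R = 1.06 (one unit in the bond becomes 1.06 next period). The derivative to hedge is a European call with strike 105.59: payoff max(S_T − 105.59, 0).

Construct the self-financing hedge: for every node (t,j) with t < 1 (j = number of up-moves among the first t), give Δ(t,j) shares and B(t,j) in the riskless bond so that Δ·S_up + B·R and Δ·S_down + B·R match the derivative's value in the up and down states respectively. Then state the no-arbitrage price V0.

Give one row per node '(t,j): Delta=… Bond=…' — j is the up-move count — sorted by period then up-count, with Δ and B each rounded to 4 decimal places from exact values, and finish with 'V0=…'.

(0,0): Delta=0.7489 Bond=-64.3747
V0=35.9741

Since d<R<u, set p* = (R−d)/(u−d) = 0.8837; price each node as the discounted p*-expectation of its children.
Terminal payoffs: V(1,0)=0.0000, V(1,1)=43.1500
(0,0): S=134.0000. Δ = (V_up−V_dn)/(S_up−S_dn) = (43.1500−0.0000)/(148.7400−91.1200) = 0.7489. V = [p*·43.1500 + (1−p*)·0.0000]/1.06 = 35.9741. B = V − Δ·S = -64.3747.
The time-0 hedge costs 35.9741, which is the no-arbitrage price.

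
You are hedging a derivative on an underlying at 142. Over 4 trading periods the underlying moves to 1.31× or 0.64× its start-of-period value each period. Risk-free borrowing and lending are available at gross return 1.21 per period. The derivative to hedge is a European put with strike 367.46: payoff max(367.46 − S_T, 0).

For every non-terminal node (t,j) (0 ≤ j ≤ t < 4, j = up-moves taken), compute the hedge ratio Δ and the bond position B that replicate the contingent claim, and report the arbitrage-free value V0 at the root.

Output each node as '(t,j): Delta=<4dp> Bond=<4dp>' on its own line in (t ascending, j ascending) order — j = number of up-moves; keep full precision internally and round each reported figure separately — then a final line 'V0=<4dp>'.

Since d<R<u, set p* = (R−d)/(u−d) = 0.8507; price each node as the discounted p*-expectation of its children.
At expiry t=4: V(4,0)=343.6364, V(4,1)=318.6960, V(4,2)=267.6461, V(4,3)=163.1535, V(4,4)=0.0000
  t=3,j=0: stock 37.2244 → up 48.7640 (V=318.6960), down 23.8236 (V=343.6364). Price 266.4615; hedge Δ=-1.0000, bond B=303.6860.
  t=3,j=1: stock 76.1938 → up 99.8139 (V=267.6461), down 48.7640 (V=318.6960). Price 227.4922; hedge Δ=-1.0000, bond B=303.6860.
  t=3,j=2: stock 155.9592 → up 204.3065 (V=163.1535), down 99.8139 (V=267.6461). Price 147.7268; hedge Δ=-1.0000, bond B=303.6860.
  t=3,j=3: stock 319.2289 → up 418.1899 (V=0.0000), down 204.3065 (V=163.1535). Price 20.1250; hedge Δ=-0.7628, bond B=263.6377.
  t=2,j=0: stock 58.1632 → up 76.1938 (V=227.4922), down 37.2244 (V=266.4615). Price 192.8169; hedge Δ=-1.0000, bond B=250.9801.
  t=2,j=1: stock 119.0528 → up 155.9592 (V=147.7268), down 76.1938 (V=227.4922). Price 131.9273; hedge Δ=-1.0000, bond B=250.9801.
  t=2,j=2: stock 243.6862 → up 319.2289 (V=20.1250), down 155.9592 (V=147.7268). Price 32.3719; hedge Δ=-0.7815, bond B=222.8223.
  t=1,j=0: stock 90.8800 → up 119.0528 (V=131.9273), down 58.1632 (V=192.8169). Price 116.5416; hedge Δ=-1.0000, bond B=207.4216.
  t=1,j=1: stock 186.0200 → up 243.6862 (V=32.3719), down 119.0528 (V=131.9273). Price 39.0338; hedge Δ=-0.7988, bond B=187.6240.
  t=0,j=0: stock 142.0000 → up 186.0200 (V=39.0338), down 90.8800 (V=116.5416). Price 41.8200; hedge Δ=-0.8147, bond B=157.5032.
Root portfolio cost Δ·142+B reproduces V0=41.8200.

(0,0): Delta=-0.8147 Bond=157.5032
(1,0): Delta=-1.0000 Bond=207.4216
(1,1): Delta=-0.7988 Bond=187.6240
(2,0): Delta=-1.0000 Bond=250.9801
(2,1): Delta=-1.0000 Bond=250.9801
(2,2): Delta=-0.7815 Bond=222.8223
(3,0): Delta=-1.0000 Bond=303.6860
(3,1): Delta=-1.0000 Bond=303.6860
(3,2): Delta=-1.0000 Bond=303.6860
(3,3): Delta=-0.7628 Bond=263.6377
V0=41.8200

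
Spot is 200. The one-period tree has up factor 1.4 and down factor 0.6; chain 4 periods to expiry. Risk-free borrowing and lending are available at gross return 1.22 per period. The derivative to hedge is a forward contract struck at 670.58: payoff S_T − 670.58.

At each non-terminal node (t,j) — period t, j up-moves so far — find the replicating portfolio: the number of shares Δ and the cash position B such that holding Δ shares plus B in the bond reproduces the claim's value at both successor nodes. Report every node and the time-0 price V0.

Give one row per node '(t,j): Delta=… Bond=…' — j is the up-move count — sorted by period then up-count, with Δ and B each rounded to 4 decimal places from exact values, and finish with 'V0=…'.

The replicating-portfolio and risk-neutral prices coincide; use p* = (1.22−0.6)/(1.4−0.6) = 0.7750 for the latter.
Terminal payoffs: V(4,0)=-644.6600, V(4,1)=-610.1000, V(4,2)=-529.4600, V(4,3)=-341.3000, V(4,4)=97.7400
  t=3,j=0: stock 43.2000 → up 60.4800 (V=-610.1000), down 25.9200 (V=-644.6600). Price -506.4557; hedge Δ=1.0000, bond B=-549.6557.
  t=3,j=1: stock 100.8000 → up 141.1200 (V=-529.4600), down 60.4800 (V=-610.1000). Price -448.8557; hedge Δ=1.0000, bond B=-549.6557.
  t=3,j=2: stock 235.2000 → up 329.2800 (V=-341.3000), down 141.1200 (V=-529.4600). Price -314.4557; hedge Δ=1.0000, bond B=-549.6557.
  t=3,j=3: stock 548.8000 → up 768.3200 (V=97.7400), down 329.2800 (V=-341.3000). Price -0.8557; hedge Δ=1.0000, bond B=-549.6557.
  t=2,j=0: stock 72.0000 → up 100.8000 (V=-448.8557), down 43.2000 (V=-506.4557). Price -378.5375; hedge Δ=1.0000, bond B=-450.5375.
  t=2,j=1: stock 168.0000 → up 235.2000 (V=-314.4557), down 100.8000 (V=-448.8557). Price -282.5375; hedge Δ=1.0000, bond B=-450.5375.
  t=2,j=2: stock 392.0000 → up 548.8000 (V=-0.8557), down 235.2000 (V=-314.4557). Price -58.5375; hedge Δ=1.0000, bond B=-450.5375.
  t=1,j=0: stock 120.0000 → up 168.0000 (V=-282.5375), down 72.0000 (V=-378.5375). Price -249.2930; hedge Δ=1.0000, bond B=-369.2930.
  t=1,j=1: stock 280.0000 → up 392.0000 (V=-58.5375), down 168.0000 (V=-282.5375). Price -89.2930; hedge Δ=1.0000, bond B=-369.2930.
  t=0,j=0: stock 200.0000 → up 280.0000 (V=-89.2930), down 120.0000 (V=-249.2930). Price -102.6992; hedge Δ=1.0000, bond B=-302.6992.
Each (Δ,B) replicates both successor values, so the strategy is self-financing and V0 is arbitrage-free.

(0,0): Delta=1.0000 Bond=-302.6992
(1,0): Delta=1.0000 Bond=-369.2930
(1,1): Delta=1.0000 Bond=-369.2930
(2,0): Delta=1.0000 Bond=-450.5375
(2,1): Delta=1.0000 Bond=-450.5375
(2,2): Delta=1.0000 Bond=-450.5375
(3,0): Delta=1.0000 Bond=-549.6557
(3,1): Delta=1.0000 Bond=-549.6557
(3,2): Delta=1.0000 Bond=-549.6557
(3,3): Delta=1.0000 Bond=-549.6557
V0=-102.6992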